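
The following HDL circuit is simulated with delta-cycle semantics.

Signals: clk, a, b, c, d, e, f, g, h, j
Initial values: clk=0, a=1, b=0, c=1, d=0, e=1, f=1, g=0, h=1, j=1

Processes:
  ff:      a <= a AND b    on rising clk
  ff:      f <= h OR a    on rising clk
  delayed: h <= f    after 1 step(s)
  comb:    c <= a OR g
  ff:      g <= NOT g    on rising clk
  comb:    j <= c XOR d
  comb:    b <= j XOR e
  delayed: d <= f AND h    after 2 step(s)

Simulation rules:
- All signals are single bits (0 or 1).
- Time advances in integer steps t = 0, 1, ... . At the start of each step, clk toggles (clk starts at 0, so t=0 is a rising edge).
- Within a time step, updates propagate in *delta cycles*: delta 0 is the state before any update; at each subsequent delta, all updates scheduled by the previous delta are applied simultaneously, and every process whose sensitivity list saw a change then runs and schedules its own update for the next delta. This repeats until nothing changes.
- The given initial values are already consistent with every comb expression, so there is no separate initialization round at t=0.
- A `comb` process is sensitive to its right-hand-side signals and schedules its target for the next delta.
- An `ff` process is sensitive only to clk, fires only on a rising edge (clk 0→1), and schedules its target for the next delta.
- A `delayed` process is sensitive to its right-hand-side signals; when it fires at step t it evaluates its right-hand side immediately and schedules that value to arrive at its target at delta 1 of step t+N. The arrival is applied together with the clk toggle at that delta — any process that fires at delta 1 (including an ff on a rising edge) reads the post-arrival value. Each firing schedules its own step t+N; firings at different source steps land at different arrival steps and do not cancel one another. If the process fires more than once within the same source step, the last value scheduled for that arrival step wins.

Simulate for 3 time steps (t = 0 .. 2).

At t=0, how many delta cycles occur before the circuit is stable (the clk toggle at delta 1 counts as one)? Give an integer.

2

t=0 Δ0: b=0 h=1 f=1 j=1 g=0 d=0 c=1 a=1 e=1 clk=0
  Δ1: clk:0→1
  Δ2: g:0→1, a:1→0
  (2Δ to stable)
t=1 Δ0: b=0 h=1 f=1 j=1 g=1 d=0 c=1 a=0 e=1 clk=1
  Δ1: clk:1→0
  (1Δ to stable)
t=2 Δ0: b=0 h=1 f=1 j=1 g=1 d=0 c=1 a=0 e=1 clk=0
  Δ1: clk:0→1
  Δ2: g:1→0
  Δ3: c:1→0
  Δ4: j:1→0
  Δ5: b:0→1
  (5Δ to stable)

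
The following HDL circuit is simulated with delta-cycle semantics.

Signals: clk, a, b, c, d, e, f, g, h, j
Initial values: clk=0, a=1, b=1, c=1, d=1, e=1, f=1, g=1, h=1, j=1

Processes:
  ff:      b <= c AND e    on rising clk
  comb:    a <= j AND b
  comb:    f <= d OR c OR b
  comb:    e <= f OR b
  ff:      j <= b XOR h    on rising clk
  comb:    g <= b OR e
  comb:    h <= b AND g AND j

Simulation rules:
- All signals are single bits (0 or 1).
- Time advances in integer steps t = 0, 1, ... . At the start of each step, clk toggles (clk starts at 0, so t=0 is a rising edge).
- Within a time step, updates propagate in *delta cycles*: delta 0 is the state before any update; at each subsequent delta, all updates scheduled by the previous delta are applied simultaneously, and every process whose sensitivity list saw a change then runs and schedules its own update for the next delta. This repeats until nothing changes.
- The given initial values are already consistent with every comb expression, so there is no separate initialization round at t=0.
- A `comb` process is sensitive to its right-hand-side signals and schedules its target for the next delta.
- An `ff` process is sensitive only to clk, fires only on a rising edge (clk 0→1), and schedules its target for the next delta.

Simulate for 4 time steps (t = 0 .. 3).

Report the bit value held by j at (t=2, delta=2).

1

[bits: e,c,a,clk,f,g,d,j,h,b]
t=0: Δ0=1110111111 Δ1=1111111111 Δ2=1111111011 Δ3=1101111001 | 3Δ
t=1: Δ0=1101111001 Δ1=1100111001 | 1Δ
t=2: Δ0=1100111001 Δ1=1101111001 Δ2=1101111101 Δ3=1111111111 | 3Δ
t=3: Δ0=1111111111 Δ1=1110111111 | 1Δ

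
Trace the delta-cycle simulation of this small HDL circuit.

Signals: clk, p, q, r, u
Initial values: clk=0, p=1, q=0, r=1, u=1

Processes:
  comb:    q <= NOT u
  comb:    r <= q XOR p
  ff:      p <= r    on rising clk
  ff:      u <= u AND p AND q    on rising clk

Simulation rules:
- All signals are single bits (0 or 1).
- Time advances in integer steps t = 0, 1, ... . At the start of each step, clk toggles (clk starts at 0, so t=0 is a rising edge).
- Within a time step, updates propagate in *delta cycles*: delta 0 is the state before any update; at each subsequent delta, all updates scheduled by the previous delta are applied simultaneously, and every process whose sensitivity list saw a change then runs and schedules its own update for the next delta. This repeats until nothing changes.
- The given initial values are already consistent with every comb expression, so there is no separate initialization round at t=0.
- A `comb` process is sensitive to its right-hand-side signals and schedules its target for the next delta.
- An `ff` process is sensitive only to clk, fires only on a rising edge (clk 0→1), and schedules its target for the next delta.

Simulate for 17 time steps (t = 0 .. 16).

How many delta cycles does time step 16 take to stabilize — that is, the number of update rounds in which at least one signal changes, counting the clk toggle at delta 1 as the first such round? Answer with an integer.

[bits: q,r,p,clk,u]
t=0: Δ0=01101 Δ1=01111 Δ2=01110 Δ3=11110 Δ4=10110 | 4Δ
t=1: Δ0=10110 Δ1=10100 | 1Δ
t=2: Δ0=10100 Δ1=10110 Δ2=10010 Δ3=11010 | 3Δ
t=3: Δ0=11010 Δ1=11000 | 1Δ
t=4: Δ0=11000 Δ1=11010 Δ2=11110 Δ3=10110 | 3Δ
t=5: Δ0=10110 Δ1=10100 | 1Δ
t=6: Δ0=10100 Δ1=10110 Δ2=10010 Δ3=11010 | 3Δ
t=7: Δ0=11010 Δ1=11000 | 1Δ
t=8: Δ0=11000 Δ1=11010 Δ2=11110 Δ3=10110 | 3Δ
t=9: Δ0=10110 Δ1=10100 | 1Δ
t=10: Δ0=10100 Δ1=10110 Δ2=10010 Δ3=11010 | 3Δ
t=11: Δ0=11010 Δ1=11000 | 1Δ
t=12: Δ0=11000 Δ1=11010 Δ2=11110 Δ3=10110 | 3Δ
t=13: Δ0=10110 Δ1=10100 | 1Δ
t=14: Δ0=10100 Δ1=10110 Δ2=10010 Δ3=11010 | 3Δ
t=15: Δ0=11010 Δ1=11000 | 1Δ
t=16: Δ0=11000 Δ1=11010 Δ2=11110 Δ3=10110 | 3Δ

3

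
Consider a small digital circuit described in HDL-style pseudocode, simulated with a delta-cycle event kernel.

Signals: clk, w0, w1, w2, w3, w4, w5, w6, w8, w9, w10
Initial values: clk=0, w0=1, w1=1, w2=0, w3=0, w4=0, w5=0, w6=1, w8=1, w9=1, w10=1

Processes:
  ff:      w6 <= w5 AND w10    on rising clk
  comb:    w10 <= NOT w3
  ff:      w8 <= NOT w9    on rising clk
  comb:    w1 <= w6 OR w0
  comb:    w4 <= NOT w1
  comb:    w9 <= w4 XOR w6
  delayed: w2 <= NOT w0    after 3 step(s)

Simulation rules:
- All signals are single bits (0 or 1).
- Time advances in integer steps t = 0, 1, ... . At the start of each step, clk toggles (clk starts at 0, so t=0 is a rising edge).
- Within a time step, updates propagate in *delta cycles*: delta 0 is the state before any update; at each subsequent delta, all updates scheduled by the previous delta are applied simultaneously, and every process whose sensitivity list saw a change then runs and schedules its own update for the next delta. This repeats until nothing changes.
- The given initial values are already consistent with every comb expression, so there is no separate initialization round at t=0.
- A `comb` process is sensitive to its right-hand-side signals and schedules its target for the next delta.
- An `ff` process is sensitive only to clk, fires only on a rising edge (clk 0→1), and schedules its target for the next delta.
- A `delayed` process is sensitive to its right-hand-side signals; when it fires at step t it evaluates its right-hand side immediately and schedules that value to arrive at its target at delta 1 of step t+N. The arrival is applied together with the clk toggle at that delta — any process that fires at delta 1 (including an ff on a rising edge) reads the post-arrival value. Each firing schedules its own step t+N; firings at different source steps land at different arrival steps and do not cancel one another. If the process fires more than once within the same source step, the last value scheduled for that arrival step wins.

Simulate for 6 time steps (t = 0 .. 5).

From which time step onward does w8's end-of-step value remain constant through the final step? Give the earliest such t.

t0.Δ0 clk=0 w6=1 w9=1 w0=1 w2=0 w4=0 w3=0 w5=0 w8=1 w1=1 w10=1
t0.Δ1 clk=1 w6=1 w9=1 w0=1 w2=0 w4=0 w3=0 w5=0 w8=1 w1=1 w10=1
t0.Δ2 clk=1 w6=0 w9=1 w0=1 w2=0 w4=0 w3=0 w5=0 w8=0 w1=1 w10=1
t0.Δ3 clk=1 w6=0 w9=0 w0=1 w2=0 w4=0 w3=0 w5=0 w8=0 w1=1 w10=1
t1.Δ0 clk=1 w6=0 w9=0 w0=1 w2=0 w4=0 w3=0 w5=0 w8=0 w1=1 w10=1
t1.Δ1 clk=0 w6=0 w9=0 w0=1 w2=0 w4=0 w3=0 w5=0 w8=0 w1=1 w10=1
t2.Δ0 clk=0 w6=0 w9=0 w0=1 w2=0 w4=0 w3=0 w5=0 w8=0 w1=1 w10=1
t2.Δ1 clk=1 w6=0 w9=0 w0=1 w2=0 w4=0 w3=0 w5=0 w8=0 w1=1 w10=1
t2.Δ2 clk=1 w6=0 w9=0 w0=1 w2=0 w4=0 w3=0 w5=0 w8=1 w1=1 w10=1
t3.Δ0 clk=1 w6=0 w9=0 w0=1 w2=0 w4=0 w3=0 w5=0 w8=1 w1=1 w10=1
t3.Δ1 clk=0 w6=0 w9=0 w0=1 w2=0 w4=0 w3=0 w5=0 w8=1 w1=1 w10=1
t4.Δ0 clk=0 w6=0 w9=0 w0=1 w2=0 w4=0 w3=0 w5=0 w8=1 w1=1 w10=1
t4.Δ1 clk=1 w6=0 w9=0 w0=1 w2=0 w4=0 w3=0 w5=0 w8=1 w1=1 w10=1
t5.Δ0 clk=1 w6=0 w9=0 w0=1 w2=0 w4=0 w3=0 w5=0 w8=1 w1=1 w10=1
t5.Δ1 clk=0 w6=0 w9=0 w0=1 w2=0 w4=0 w3=0 w5=0 w8=1 w1=1 w10=1

2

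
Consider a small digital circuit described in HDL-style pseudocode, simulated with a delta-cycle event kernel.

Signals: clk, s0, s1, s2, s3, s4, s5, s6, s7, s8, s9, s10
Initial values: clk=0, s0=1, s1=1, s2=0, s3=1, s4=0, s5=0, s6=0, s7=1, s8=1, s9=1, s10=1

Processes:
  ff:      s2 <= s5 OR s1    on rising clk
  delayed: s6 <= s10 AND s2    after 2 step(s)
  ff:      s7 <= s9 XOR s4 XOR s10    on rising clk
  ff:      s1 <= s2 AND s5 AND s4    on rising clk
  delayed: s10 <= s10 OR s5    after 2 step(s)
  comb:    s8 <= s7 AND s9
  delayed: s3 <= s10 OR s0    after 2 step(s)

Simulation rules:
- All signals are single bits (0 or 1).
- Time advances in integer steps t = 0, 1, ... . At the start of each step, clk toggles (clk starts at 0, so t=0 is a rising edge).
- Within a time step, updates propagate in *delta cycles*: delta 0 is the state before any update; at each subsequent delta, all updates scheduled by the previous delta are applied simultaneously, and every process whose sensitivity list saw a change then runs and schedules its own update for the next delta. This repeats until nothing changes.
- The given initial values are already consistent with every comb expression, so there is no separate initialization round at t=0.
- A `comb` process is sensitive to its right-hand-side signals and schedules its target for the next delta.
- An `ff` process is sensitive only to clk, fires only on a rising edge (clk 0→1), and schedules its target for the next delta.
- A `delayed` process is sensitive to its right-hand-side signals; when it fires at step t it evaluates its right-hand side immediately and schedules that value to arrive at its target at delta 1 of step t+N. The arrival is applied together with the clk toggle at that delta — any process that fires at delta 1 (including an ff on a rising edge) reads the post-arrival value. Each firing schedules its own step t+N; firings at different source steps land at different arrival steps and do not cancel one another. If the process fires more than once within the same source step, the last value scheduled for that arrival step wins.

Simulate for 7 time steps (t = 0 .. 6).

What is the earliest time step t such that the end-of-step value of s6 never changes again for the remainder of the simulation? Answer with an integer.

[bits: s5,s7,s6,s0,s8,s2,clk,s3,s10,s4,s9,s1]
t=0: Δ0=010110011011 Δ1=010110111011 Δ2=000111111010 Δ3=000101111010 | 3Δ
t=1: Δ0=000101111010 Δ1=000101011010 | 1Δ
t=2: Δ0=000101011010 Δ1=001101111010 Δ2=001100111010 | 2Δ
t=3: Δ0=001100111010 Δ1=001100011010 | 1Δ
t=4: Δ0=001100011010 Δ1=000100111010 | 1Δ
t=5: Δ0=000100111010 Δ1=000100011010 | 1Δ
t=6: Δ0=000100011010 Δ1=000100111010 | 1Δ

4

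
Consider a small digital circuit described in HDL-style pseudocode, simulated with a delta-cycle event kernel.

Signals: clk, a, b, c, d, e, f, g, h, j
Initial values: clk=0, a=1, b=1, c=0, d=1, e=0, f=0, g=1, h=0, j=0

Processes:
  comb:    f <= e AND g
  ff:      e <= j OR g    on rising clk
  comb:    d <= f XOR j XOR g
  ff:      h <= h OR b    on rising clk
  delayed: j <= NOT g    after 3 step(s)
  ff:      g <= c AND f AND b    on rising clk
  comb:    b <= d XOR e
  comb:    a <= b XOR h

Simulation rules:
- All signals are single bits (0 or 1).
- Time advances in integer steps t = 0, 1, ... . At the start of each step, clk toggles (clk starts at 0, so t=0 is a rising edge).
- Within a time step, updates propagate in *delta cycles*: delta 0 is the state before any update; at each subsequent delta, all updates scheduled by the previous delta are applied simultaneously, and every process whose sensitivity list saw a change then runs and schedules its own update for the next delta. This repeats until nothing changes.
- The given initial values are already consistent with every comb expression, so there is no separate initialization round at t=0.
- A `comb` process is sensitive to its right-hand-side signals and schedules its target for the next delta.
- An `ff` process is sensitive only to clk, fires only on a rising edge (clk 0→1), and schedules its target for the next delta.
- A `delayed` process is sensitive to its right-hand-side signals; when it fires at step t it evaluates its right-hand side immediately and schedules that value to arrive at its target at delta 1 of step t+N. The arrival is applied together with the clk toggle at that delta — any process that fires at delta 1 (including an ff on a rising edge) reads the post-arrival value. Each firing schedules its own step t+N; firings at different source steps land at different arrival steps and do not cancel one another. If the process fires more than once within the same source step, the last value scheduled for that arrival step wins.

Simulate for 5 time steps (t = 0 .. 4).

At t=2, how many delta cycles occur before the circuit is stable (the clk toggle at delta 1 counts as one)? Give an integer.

t0.Δ0 c=0 d=1 e=0 clk=0 g=1 b=1 a=1 f=0 h=0 j=0
t0.Δ1 c=0 d=1 e=0 clk=1 g=1 b=1 a=1 f=0 h=0 j=0
t0.Δ2 c=0 d=1 e=1 clk=1 g=0 b=1 a=1 f=0 h=1 j=0
t0.Δ3 c=0 d=0 e=1 clk=1 g=0 b=0 a=0 f=0 h=1 j=0
t0.Δ4 c=0 d=0 e=1 clk=1 g=0 b=1 a=1 f=0 h=1 j=0
t0.Δ5 c=0 d=0 e=1 clk=1 g=0 b=1 a=0 f=0 h=1 j=0
t1.Δ0 c=0 d=0 e=1 clk=1 g=0 b=1 a=0 f=0 h=1 j=0
t1.Δ1 c=0 d=0 e=1 clk=0 g=0 b=1 a=0 f=0 h=1 j=0
t2.Δ0 c=0 d=0 e=1 clk=0 g=0 b=1 a=0 f=0 h=1 j=0
t2.Δ1 c=0 d=0 e=1 clk=1 g=0 b=1 a=0 f=0 h=1 j=0
t2.Δ2 c=0 d=0 e=0 clk=1 g=0 b=1 a=0 f=0 h=1 j=0
t2.Δ3 c=0 d=0 e=0 clk=1 g=0 b=0 a=0 f=0 h=1 j=0
t2.Δ4 c=0 d=0 e=0 clk=1 g=0 b=0 a=1 f=0 h=1 j=0
t3.Δ0 c=0 d=0 e=0 clk=1 g=0 b=0 a=1 f=0 h=1 j=0
t3.Δ1 c=0 d=0 e=0 clk=0 g=0 b=0 a=1 f=0 h=1 j=1
t3.Δ2 c=0 d=1 e=0 clk=0 g=0 b=0 a=1 f=0 h=1 j=1
t3.Δ3 c=0 d=1 e=0 clk=0 g=0 b=1 a=1 f=0 h=1 j=1
t3.Δ4 c=0 d=1 e=0 clk=0 g=0 b=1 a=0 f=0 h=1 j=1
t4.Δ0 c=0 d=1 e=0 clk=0 g=0 b=1 a=0 f=0 h=1 j=1
t4.Δ1 c=0 d=1 e=0 clk=1 g=0 b=1 a=0 f=0 h=1 j=1
t4.Δ2 c=0 d=1 e=1 clk=1 g=0 b=1 a=0 f=0 h=1 j=1
t4.Δ3 c=0 d=1 e=1 clk=1 g=0 b=0 a=0 f=0 h=1 j=1
t4.Δ4 c=0 d=1 e=1 clk=1 g=0 b=0 a=1 f=0 h=1 j=1

4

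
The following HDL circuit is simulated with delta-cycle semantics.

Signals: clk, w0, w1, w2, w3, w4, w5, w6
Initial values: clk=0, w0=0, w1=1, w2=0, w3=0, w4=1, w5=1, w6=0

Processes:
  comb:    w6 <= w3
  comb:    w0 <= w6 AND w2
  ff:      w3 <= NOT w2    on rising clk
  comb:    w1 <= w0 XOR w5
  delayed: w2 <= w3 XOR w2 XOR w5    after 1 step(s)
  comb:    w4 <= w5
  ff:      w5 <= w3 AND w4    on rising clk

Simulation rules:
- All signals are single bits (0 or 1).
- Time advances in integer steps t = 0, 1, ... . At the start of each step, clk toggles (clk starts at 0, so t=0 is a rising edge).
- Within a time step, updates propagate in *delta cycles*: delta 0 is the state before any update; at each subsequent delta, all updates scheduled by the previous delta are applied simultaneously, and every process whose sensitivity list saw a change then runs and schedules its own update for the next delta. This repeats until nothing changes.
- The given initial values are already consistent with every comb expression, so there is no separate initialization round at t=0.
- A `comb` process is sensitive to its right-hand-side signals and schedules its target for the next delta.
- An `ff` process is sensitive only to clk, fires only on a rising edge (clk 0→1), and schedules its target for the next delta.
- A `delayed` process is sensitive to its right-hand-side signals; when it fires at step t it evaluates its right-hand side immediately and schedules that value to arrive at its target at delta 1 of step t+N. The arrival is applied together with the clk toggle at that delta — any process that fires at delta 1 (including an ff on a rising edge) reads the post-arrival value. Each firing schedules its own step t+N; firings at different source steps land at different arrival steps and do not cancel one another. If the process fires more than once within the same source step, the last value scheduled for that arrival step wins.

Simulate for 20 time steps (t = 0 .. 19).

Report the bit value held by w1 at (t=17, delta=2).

[bits: w1,w0,w3,clk,w6,w2,w4,w5]
t=0: Δ0=10000011 Δ1=10010011 Δ2=10110010 Δ3=00111000 | 3Δ
t=1: Δ0=00111000 Δ1=00101100 Δ2=01101100 Δ3=11101100 | 3Δ
t=2: Δ0=11101100 Δ1=11111000 Δ2=10111000 Δ3=00111000 | 3Δ
t=3: Δ0=00111000 Δ1=00101100 Δ2=01101100 Δ3=11101100 | 3Δ
t=4: Δ0=11101100 Δ1=11111000 Δ2=10111000 Δ3=00111000 | 3Δ
t=5: Δ0=00111000 Δ1=00101100 Δ2=01101100 Δ3=11101100 | 3Δ
t=6: Δ0=11101100 Δ1=11111000 Δ2=10111000 Δ3=00111000 | 3Δ
t=7: Δ0=00111000 Δ1=00101100 Δ2=01101100 Δ3=11101100 | 3Δ
t=8: Δ0=11101100 Δ1=11111000 Δ2=10111000 Δ3=00111000 | 3Δ
t=9: Δ0=00111000 Δ1=00101100 Δ2=01101100 Δ3=11101100 | 3Δ
t=10: Δ0=11101100 Δ1=11111000 Δ2=10111000 Δ3=00111000 | 3Δ
t=11: Δ0=00111000 Δ1=00101100 Δ2=01101100 Δ3=11101100 | 3Δ
t=12: Δ0=11101100 Δ1=11111000 Δ2=10111000 Δ3=00111000 | 3Δ
t=13: Δ0=00111000 Δ1=00101100 Δ2=01101100 Δ3=11101100 | 3Δ
t=14: Δ0=11101100 Δ1=11111000 Δ2=10111000 Δ3=00111000 | 3Δ
t=15: Δ0=00111000 Δ1=00101100 Δ2=01101100 Δ3=11101100 | 3Δ
t=16: Δ0=11101100 Δ1=11111000 Δ2=10111000 Δ3=00111000 | 3Δ
t=17: Δ0=00111000 Δ1=00101100 Δ2=01101100 Δ3=11101100 | 3Δ
t=18: Δ0=11101100 Δ1=11111000 Δ2=10111000 Δ3=00111000 | 3Δ
t=19: Δ0=00111000 Δ1=00101100 Δ2=01101100 Δ3=11101100 | 3Δ

0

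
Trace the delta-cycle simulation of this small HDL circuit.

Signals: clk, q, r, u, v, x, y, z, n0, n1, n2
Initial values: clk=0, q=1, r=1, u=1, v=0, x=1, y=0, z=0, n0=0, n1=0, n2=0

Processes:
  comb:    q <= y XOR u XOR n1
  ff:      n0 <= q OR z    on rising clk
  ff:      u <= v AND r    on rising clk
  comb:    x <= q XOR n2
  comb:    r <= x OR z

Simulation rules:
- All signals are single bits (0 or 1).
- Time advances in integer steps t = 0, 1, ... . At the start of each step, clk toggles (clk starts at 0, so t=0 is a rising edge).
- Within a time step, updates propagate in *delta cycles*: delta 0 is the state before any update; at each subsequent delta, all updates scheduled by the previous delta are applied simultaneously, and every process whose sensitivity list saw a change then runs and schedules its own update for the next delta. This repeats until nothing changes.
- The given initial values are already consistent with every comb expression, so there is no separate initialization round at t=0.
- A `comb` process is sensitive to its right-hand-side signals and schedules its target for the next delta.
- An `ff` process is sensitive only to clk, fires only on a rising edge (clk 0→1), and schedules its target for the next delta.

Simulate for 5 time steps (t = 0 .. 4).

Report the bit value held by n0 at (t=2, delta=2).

0

t0.Δ0 u=1 n0=0 clk=0 y=0 n2=0 n1=0 z=0 r=1 x=1 q=1 v=0
t0.Δ1 u=1 n0=0 clk=1 y=0 n2=0 n1=0 z=0 r=1 x=1 q=1 v=0
t0.Δ2 u=0 n0=1 clk=1 y=0 n2=0 n1=0 z=0 r=1 x=1 q=1 v=0
t0.Δ3 u=0 n0=1 clk=1 y=0 n2=0 n1=0 z=0 r=1 x=1 q=0 v=0
t0.Δ4 u=0 n0=1 clk=1 y=0 n2=0 n1=0 z=0 r=1 x=0 q=0 v=0
t0.Δ5 u=0 n0=1 clk=1 y=0 n2=0 n1=0 z=0 r=0 x=0 q=0 v=0
t1.Δ0 u=0 n0=1 clk=1 y=0 n2=0 n1=0 z=0 r=0 x=0 q=0 v=0
t1.Δ1 u=0 n0=1 clk=0 y=0 n2=0 n1=0 z=0 r=0 x=0 q=0 v=0
t2.Δ0 u=0 n0=1 clk=0 y=0 n2=0 n1=0 z=0 r=0 x=0 q=0 v=0
t2.Δ1 u=0 n0=1 clk=1 y=0 n2=0 n1=0 z=0 r=0 x=0 q=0 v=0
t2.Δ2 u=0 n0=0 clk=1 y=0 n2=0 n1=0 z=0 r=0 x=0 q=0 v=0
t3.Δ0 u=0 n0=0 clk=1 y=0 n2=0 n1=0 z=0 r=0 x=0 q=0 v=0
t3.Δ1 u=0 n0=0 clk=0 y=0 n2=0 n1=0 z=0 r=0 x=0 q=0 v=0
t4.Δ0 u=0 n0=0 clk=0 y=0 n2=0 n1=0 z=0 r=0 x=0 q=0 v=0
t4.Δ1 u=0 n0=0 clk=1 y=0 n2=0 n1=0 z=0 r=0 x=0 q=0 v=0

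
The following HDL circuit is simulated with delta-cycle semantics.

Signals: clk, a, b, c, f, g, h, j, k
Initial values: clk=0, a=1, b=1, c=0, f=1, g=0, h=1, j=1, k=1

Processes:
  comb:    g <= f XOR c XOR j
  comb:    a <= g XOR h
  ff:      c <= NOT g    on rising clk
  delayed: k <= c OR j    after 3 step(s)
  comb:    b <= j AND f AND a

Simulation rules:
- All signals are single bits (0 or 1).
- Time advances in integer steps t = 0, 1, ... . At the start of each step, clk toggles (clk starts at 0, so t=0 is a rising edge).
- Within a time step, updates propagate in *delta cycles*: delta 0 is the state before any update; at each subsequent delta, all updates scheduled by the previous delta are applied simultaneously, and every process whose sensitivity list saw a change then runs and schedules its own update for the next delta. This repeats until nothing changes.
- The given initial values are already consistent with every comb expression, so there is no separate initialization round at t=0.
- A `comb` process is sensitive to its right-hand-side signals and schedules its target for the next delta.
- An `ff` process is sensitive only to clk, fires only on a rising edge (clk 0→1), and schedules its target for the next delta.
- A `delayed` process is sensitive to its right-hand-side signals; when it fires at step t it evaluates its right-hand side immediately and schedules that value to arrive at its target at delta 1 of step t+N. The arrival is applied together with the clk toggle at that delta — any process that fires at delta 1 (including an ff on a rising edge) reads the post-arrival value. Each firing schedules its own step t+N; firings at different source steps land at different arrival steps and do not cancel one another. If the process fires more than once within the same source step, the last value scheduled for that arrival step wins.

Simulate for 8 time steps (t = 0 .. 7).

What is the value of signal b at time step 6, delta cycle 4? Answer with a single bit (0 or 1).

t=0 Δ0: j=1 clk=0 b=1 c=0 h=1 g=0 k=1 a=1 f=1
  Δ1: clk:0→1
  Δ2: c:0→1
  Δ3: g:0→1
  Δ4: a:1→0
  Δ5: b:1→0
  (5Δ to stable)
t=1 Δ0: j=1 clk=1 b=0 c=1 h=1 g=1 k=1 a=0 f=1
  Δ1: clk:1→0
  (1Δ to stable)
t=2 Δ0: j=1 clk=0 b=0 c=1 h=1 g=1 k=1 a=0 f=1
  Δ1: clk:0→1
  Δ2: c:1→0
  Δ3: g:1→0
  Δ4: a:0→1
  Δ5: b:0→1
  (5Δ to stable)
t=3 Δ0: j=1 clk=1 b=1 c=0 h=1 g=0 k=1 a=1 f=1
  Δ1: clk:1→0
  (1Δ to stable)
t=4 Δ0: j=1 clk=0 b=1 c=0 h=1 g=0 k=1 a=1 f=1
  Δ1: clk:0→1
  Δ2: c:0→1
  Δ3: g:0→1
  Δ4: a:1→0
  Δ5: b:1→0
  (5Δ to stable)
t=5 Δ0: j=1 clk=1 b=0 c=1 h=1 g=1 k=1 a=0 f=1
  Δ1: clk:1→0
  (1Δ to stable)
t=6 Δ0: j=1 clk=0 b=0 c=1 h=1 g=1 k=1 a=0 f=1
  Δ1: clk:0→1
  Δ2: c:1→0
  Δ3: g:1→0
  Δ4: a:0→1
  Δ5: b:0→1
  (5Δ to stable)
t=7 Δ0: j=1 clk=1 b=1 c=0 h=1 g=0 k=1 a=1 f=1
  Δ1: clk:1→0
  (1Δ to stable)

0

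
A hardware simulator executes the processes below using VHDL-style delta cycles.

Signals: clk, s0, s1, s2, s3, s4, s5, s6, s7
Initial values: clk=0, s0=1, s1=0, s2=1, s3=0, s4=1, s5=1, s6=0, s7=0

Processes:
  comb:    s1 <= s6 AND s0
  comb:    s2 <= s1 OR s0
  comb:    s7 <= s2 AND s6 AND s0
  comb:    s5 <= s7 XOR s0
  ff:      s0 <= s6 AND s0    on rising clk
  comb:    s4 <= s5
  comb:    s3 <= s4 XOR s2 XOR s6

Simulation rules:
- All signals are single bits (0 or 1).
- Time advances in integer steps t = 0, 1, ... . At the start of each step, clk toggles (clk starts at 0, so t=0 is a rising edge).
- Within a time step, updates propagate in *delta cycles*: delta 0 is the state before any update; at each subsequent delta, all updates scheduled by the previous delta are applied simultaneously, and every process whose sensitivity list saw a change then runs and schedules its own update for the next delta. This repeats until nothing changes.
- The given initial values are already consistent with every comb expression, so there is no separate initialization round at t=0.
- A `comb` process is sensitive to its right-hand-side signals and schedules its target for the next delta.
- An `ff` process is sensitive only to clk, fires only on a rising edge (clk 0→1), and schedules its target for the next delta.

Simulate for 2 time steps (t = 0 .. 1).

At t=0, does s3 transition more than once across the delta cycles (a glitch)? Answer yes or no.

[bits: s0,s1,s2,clk,s7,s5,s3,s4,s6]
t=0: Δ0=101001010 Δ1=101101010 Δ2=001101010 Δ3=000100010 Δ4=000100100 Δ5=000100000 | 5Δ
t=1: Δ0=000100000 Δ1=000000000 | 1Δ

yes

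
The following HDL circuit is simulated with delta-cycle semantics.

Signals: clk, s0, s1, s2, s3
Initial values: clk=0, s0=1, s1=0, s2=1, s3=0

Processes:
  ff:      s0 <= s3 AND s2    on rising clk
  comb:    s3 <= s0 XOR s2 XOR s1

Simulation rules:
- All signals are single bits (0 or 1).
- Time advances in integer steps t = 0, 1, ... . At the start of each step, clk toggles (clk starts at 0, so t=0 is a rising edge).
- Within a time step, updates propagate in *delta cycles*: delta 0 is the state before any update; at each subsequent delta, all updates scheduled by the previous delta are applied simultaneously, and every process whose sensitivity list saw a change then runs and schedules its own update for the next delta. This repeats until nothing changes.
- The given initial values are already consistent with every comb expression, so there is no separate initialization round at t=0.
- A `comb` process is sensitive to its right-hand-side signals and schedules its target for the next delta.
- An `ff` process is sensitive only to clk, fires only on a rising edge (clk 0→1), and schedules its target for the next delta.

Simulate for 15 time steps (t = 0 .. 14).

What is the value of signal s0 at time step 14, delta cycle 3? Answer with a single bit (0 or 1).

1

t0.Δ0 s0=1 s2=1 s3=0 s1=0 clk=0
t0.Δ1 s0=1 s2=1 s3=0 s1=0 clk=1
t0.Δ2 s0=0 s2=1 s3=0 s1=0 clk=1
t0.Δ3 s0=0 s2=1 s3=1 s1=0 clk=1
t1.Δ0 s0=0 s2=1 s3=1 s1=0 clk=1
t1.Δ1 s0=0 s2=1 s3=1 s1=0 clk=0
t2.Δ0 s0=0 s2=1 s3=1 s1=0 clk=0
t2.Δ1 s0=0 s2=1 s3=1 s1=0 clk=1
t2.Δ2 s0=1 s2=1 s3=1 s1=0 clk=1
t2.Δ3 s0=1 s2=1 s3=0 s1=0 clk=1
t3.Δ0 s0=1 s2=1 s3=0 s1=0 clk=1
t3.Δ1 s0=1 s2=1 s3=0 s1=0 clk=0
t4.Δ0 s0=1 s2=1 s3=0 s1=0 clk=0
t4.Δ1 s0=1 s2=1 s3=0 s1=0 clk=1
t4.Δ2 s0=0 s2=1 s3=0 s1=0 clk=1
t4.Δ3 s0=0 s2=1 s3=1 s1=0 clk=1
t5.Δ0 s0=0 s2=1 s3=1 s1=0 clk=1
t5.Δ1 s0=0 s2=1 s3=1 s1=0 clk=0
t6.Δ0 s0=0 s2=1 s3=1 s1=0 clk=0
t6.Δ1 s0=0 s2=1 s3=1 s1=0 clk=1
t6.Δ2 s0=1 s2=1 s3=1 s1=0 clk=1
t6.Δ3 s0=1 s2=1 s3=0 s1=0 clk=1
t7.Δ0 s0=1 s2=1 s3=0 s1=0 clk=1
t7.Δ1 s0=1 s2=1 s3=0 s1=0 clk=0
t8.Δ0 s0=1 s2=1 s3=0 s1=0 clk=0
t8.Δ1 s0=1 s2=1 s3=0 s1=0 clk=1
t8.Δ2 s0=0 s2=1 s3=0 s1=0 clk=1
t8.Δ3 s0=0 s2=1 s3=1 s1=0 clk=1
t9.Δ0 s0=0 s2=1 s3=1 s1=0 clk=1
t9.Δ1 s0=0 s2=1 s3=1 s1=0 clk=0
t10.Δ0 s0=0 s2=1 s3=1 s1=0 clk=0
t10.Δ1 s0=0 s2=1 s3=1 s1=0 clk=1
t10.Δ2 s0=1 s2=1 s3=1 s1=0 clk=1
t10.Δ3 s0=1 s2=1 s3=0 s1=0 clk=1
t11.Δ0 s0=1 s2=1 s3=0 s1=0 clk=1
t11.Δ1 s0=1 s2=1 s3=0 s1=0 clk=0
t12.Δ0 s0=1 s2=1 s3=0 s1=0 clk=0
t12.Δ1 s0=1 s2=1 s3=0 s1=0 clk=1
t12.Δ2 s0=0 s2=1 s3=0 s1=0 clk=1
t12.Δ3 s0=0 s2=1 s3=1 s1=0 clk=1
t13.Δ0 s0=0 s2=1 s3=1 s1=0 clk=1
t13.Δ1 s0=0 s2=1 s3=1 s1=0 clk=0
t14.Δ0 s0=0 s2=1 s3=1 s1=0 clk=0
t14.Δ1 s0=0 s2=1 s3=1 s1=0 clk=1
t14.Δ2 s0=1 s2=1 s3=1 s1=0 clk=1
t14.Δ3 s0=1 s2=1 s3=0 s1=0 clk=1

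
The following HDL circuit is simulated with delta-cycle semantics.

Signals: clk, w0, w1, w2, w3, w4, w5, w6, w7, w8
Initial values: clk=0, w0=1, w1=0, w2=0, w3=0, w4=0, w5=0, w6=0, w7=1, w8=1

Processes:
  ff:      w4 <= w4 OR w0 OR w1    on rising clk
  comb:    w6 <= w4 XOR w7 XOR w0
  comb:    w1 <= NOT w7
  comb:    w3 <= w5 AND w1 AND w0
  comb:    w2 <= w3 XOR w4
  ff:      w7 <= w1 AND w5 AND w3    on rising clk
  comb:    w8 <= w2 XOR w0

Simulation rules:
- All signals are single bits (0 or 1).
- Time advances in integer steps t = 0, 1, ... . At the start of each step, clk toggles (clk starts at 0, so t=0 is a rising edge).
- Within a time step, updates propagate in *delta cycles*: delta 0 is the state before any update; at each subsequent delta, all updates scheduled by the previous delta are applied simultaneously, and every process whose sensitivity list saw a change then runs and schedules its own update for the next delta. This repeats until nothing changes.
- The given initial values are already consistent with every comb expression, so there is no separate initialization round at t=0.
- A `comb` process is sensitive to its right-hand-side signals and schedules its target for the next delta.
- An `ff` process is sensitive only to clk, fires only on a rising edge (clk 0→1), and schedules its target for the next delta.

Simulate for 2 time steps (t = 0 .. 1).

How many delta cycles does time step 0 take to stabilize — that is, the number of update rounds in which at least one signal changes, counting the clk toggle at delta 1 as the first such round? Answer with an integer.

4

t0.Δ0 w2=0 w7=1 w8=1 w0=1 w6=0 w3=0 clk=0 w1=0 w4=0 w5=0
t0.Δ1 w2=0 w7=1 w8=1 w0=1 w6=0 w3=0 clk=1 w1=0 w4=0 w5=0
t0.Δ2 w2=0 w7=0 w8=1 w0=1 w6=0 w3=0 clk=1 w1=0 w4=1 w5=0
t0.Δ3 w2=1 w7=0 w8=1 w0=1 w6=0 w3=0 clk=1 w1=1 w4=1 w5=0
t0.Δ4 w2=1 w7=0 w8=0 w0=1 w6=0 w3=0 clk=1 w1=1 w4=1 w5=0
t1.Δ0 w2=1 w7=0 w8=0 w0=1 w6=0 w3=0 clk=1 w1=1 w4=1 w5=0
t1.Δ1 w2=1 w7=0 w8=0 w0=1 w6=0 w3=0 clk=0 w1=1 w4=1 w5=0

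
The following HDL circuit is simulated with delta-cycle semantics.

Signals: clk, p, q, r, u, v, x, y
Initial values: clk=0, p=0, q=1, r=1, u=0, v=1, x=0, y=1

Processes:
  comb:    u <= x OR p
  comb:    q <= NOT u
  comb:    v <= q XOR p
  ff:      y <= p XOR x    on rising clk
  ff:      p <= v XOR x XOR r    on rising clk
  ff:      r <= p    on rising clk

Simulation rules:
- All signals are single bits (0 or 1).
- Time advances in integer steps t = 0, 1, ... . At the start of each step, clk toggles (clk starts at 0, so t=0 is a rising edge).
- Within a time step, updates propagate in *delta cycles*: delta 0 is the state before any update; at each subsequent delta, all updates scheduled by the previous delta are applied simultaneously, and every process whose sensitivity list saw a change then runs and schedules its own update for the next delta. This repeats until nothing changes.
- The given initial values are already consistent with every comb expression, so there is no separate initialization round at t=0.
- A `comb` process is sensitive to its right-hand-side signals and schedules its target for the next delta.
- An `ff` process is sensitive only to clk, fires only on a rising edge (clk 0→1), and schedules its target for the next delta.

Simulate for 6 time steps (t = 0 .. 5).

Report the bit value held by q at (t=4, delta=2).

t0.Δ0 clk=0 r=1 x=0 y=1 p=0 v=1 q=1 u=0
t0.Δ1 clk=1 r=1 x=0 y=1 p=0 v=1 q=1 u=0
t0.Δ2 clk=1 r=0 x=0 y=0 p=0 v=1 q=1 u=0
t1.Δ0 clk=1 r=0 x=0 y=0 p=0 v=1 q=1 u=0
t1.Δ1 clk=0 r=0 x=0 y=0 p=0 v=1 q=1 u=0
t2.Δ0 clk=0 r=0 x=0 y=0 p=0 v=1 q=1 u=0
t2.Δ1 clk=1 r=0 x=0 y=0 p=0 v=1 q=1 u=0
t2.Δ2 clk=1 r=0 x=0 y=0 p=1 v=1 q=1 u=0
t2.Δ3 clk=1 r=0 x=0 y=0 p=1 v=0 q=1 u=1
t2.Δ4 clk=1 r=0 x=0 y=0 p=1 v=0 q=0 u=1
t2.Δ5 clk=1 r=0 x=0 y=0 p=1 v=1 q=0 u=1
t3.Δ0 clk=1 r=0 x=0 y=0 p=1 v=1 q=0 u=1
t3.Δ1 clk=0 r=0 x=0 y=0 p=1 v=1 q=0 u=1
t4.Δ0 clk=0 r=0 x=0 y=0 p=1 v=1 q=0 u=1
t4.Δ1 clk=1 r=0 x=0 y=0 p=1 v=1 q=0 u=1
t4.Δ2 clk=1 r=1 x=0 y=1 p=1 v=1 q=0 u=1
t5.Δ0 clk=1 r=1 x=0 y=1 p=1 v=1 q=0 u=1
t5.Δ1 clk=0 r=1 x=0 y=1 p=1 v=1 q=0 u=1

0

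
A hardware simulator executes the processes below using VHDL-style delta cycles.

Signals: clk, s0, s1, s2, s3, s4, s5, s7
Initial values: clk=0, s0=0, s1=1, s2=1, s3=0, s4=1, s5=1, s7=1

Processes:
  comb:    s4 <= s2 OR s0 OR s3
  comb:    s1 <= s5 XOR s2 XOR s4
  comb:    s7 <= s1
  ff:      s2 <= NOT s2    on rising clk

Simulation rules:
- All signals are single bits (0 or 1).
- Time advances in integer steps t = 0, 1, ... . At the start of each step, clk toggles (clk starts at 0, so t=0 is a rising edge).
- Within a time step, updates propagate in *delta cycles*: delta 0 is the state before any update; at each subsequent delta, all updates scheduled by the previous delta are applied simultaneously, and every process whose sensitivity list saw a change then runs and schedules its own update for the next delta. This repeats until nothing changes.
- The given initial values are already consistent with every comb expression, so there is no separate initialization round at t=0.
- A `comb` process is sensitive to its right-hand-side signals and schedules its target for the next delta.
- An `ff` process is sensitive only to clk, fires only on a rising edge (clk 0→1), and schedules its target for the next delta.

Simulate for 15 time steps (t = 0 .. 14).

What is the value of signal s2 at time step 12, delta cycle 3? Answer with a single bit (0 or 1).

0

t0.Δ0 clk=0 s0=0 s7=1 s2=1 s1=1 s4=1 s5=1 s3=0
t0.Δ1 clk=1 s0=0 s7=1 s2=1 s1=1 s4=1 s5=1 s3=0
t0.Δ2 clk=1 s0=0 s7=1 s2=0 s1=1 s4=1 s5=1 s3=0
t0.Δ3 clk=1 s0=0 s7=1 s2=0 s1=0 s4=0 s5=1 s3=0
t0.Δ4 clk=1 s0=0 s7=0 s2=0 s1=1 s4=0 s5=1 s3=0
t0.Δ5 clk=1 s0=0 s7=1 s2=0 s1=1 s4=0 s5=1 s3=0
t1.Δ0 clk=1 s0=0 s7=1 s2=0 s1=1 s4=0 s5=1 s3=0
t1.Δ1 clk=0 s0=0 s7=1 s2=0 s1=1 s4=0 s5=1 s3=0
t2.Δ0 clk=0 s0=0 s7=1 s2=0 s1=1 s4=0 s5=1 s3=0
t2.Δ1 clk=1 s0=0 s7=1 s2=0 s1=1 s4=0 s5=1 s3=0
t2.Δ2 clk=1 s0=0 s7=1 s2=1 s1=1 s4=0 s5=1 s3=0
t2.Δ3 clk=1 s0=0 s7=1 s2=1 s1=0 s4=1 s5=1 s3=0
t2.Δ4 clk=1 s0=0 s7=0 s2=1 s1=1 s4=1 s5=1 s3=0
t2.Δ5 clk=1 s0=0 s7=1 s2=1 s1=1 s4=1 s5=1 s3=0
t3.Δ0 clk=1 s0=0 s7=1 s2=1 s1=1 s4=1 s5=1 s3=0
t3.Δ1 clk=0 s0=0 s7=1 s2=1 s1=1 s4=1 s5=1 s3=0
t4.Δ0 clk=0 s0=0 s7=1 s2=1 s1=1 s4=1 s5=1 s3=0
t4.Δ1 clk=1 s0=0 s7=1 s2=1 s1=1 s4=1 s5=1 s3=0
t4.Δ2 clk=1 s0=0 s7=1 s2=0 s1=1 s4=1 s5=1 s3=0
t4.Δ3 clk=1 s0=0 s7=1 s2=0 s1=0 s4=0 s5=1 s3=0
t4.Δ4 clk=1 s0=0 s7=0 s2=0 s1=1 s4=0 s5=1 s3=0
t4.Δ5 clk=1 s0=0 s7=1 s2=0 s1=1 s4=0 s5=1 s3=0
t5.Δ0 clk=1 s0=0 s7=1 s2=0 s1=1 s4=0 s5=1 s3=0
t5.Δ1 clk=0 s0=0 s7=1 s2=0 s1=1 s4=0 s5=1 s3=0
t6.Δ0 clk=0 s0=0 s7=1 s2=0 s1=1 s4=0 s5=1 s3=0
t6.Δ1 clk=1 s0=0 s7=1 s2=0 s1=1 s4=0 s5=1 s3=0
t6.Δ2 clk=1 s0=0 s7=1 s2=1 s1=1 s4=0 s5=1 s3=0
t6.Δ3 clk=1 s0=0 s7=1 s2=1 s1=0 s4=1 s5=1 s3=0
t6.Δ4 clk=1 s0=0 s7=0 s2=1 s1=1 s4=1 s5=1 s3=0
t6.Δ5 clk=1 s0=0 s7=1 s2=1 s1=1 s4=1 s5=1 s3=0
t7.Δ0 clk=1 s0=0 s7=1 s2=1 s1=1 s4=1 s5=1 s3=0
t7.Δ1 clk=0 s0=0 s7=1 s2=1 s1=1 s4=1 s5=1 s3=0
t8.Δ0 clk=0 s0=0 s7=1 s2=1 s1=1 s4=1 s5=1 s3=0
t8.Δ1 clk=1 s0=0 s7=1 s2=1 s1=1 s4=1 s5=1 s3=0
t8.Δ2 clk=1 s0=0 s7=1 s2=0 s1=1 s4=1 s5=1 s3=0
t8.Δ3 clk=1 s0=0 s7=1 s2=0 s1=0 s4=0 s5=1 s3=0
t8.Δ4 clk=1 s0=0 s7=0 s2=0 s1=1 s4=0 s5=1 s3=0
t8.Δ5 clk=1 s0=0 s7=1 s2=0 s1=1 s4=0 s5=1 s3=0
t9.Δ0 clk=1 s0=0 s7=1 s2=0 s1=1 s4=0 s5=1 s3=0
t9.Δ1 clk=0 s0=0 s7=1 s2=0 s1=1 s4=0 s5=1 s3=0
t10.Δ0 clk=0 s0=0 s7=1 s2=0 s1=1 s4=0 s5=1 s3=0
t10.Δ1 clk=1 s0=0 s7=1 s2=0 s1=1 s4=0 s5=1 s3=0
t10.Δ2 clk=1 s0=0 s7=1 s2=1 s1=1 s4=0 s5=1 s3=0
t10.Δ3 clk=1 s0=0 s7=1 s2=1 s1=0 s4=1 s5=1 s3=0
t10.Δ4 clk=1 s0=0 s7=0 s2=1 s1=1 s4=1 s5=1 s3=0
t10.Δ5 clk=1 s0=0 s7=1 s2=1 s1=1 s4=1 s5=1 s3=0
t11.Δ0 clk=1 s0=0 s7=1 s2=1 s1=1 s4=1 s5=1 s3=0
t11.Δ1 clk=0 s0=0 s7=1 s2=1 s1=1 s4=1 s5=1 s3=0
t12.Δ0 clk=0 s0=0 s7=1 s2=1 s1=1 s4=1 s5=1 s3=0
t12.Δ1 clk=1 s0=0 s7=1 s2=1 s1=1 s4=1 s5=1 s3=0
t12.Δ2 clk=1 s0=0 s7=1 s2=0 s1=1 s4=1 s5=1 s3=0
t12.Δ3 clk=1 s0=0 s7=1 s2=0 s1=0 s4=0 s5=1 s3=0
t12.Δ4 clk=1 s0=0 s7=0 s2=0 s1=1 s4=0 s5=1 s3=0
t12.Δ5 clk=1 s0=0 s7=1 s2=0 s1=1 s4=0 s5=1 s3=0
t13.Δ0 clk=1 s0=0 s7=1 s2=0 s1=1 s4=0 s5=1 s3=0
t13.Δ1 clk=0 s0=0 s7=1 s2=0 s1=1 s4=0 s5=1 s3=0
t14.Δ0 clk=0 s0=0 s7=1 s2=0 s1=1 s4=0 s5=1 s3=0
t14.Δ1 clk=1 s0=0 s7=1 s2=0 s1=1 s4=0 s5=1 s3=0
t14.Δ2 clk=1 s0=0 s7=1 s2=1 s1=1 s4=0 s5=1 s3=0
t14.Δ3 clk=1 s0=0 s7=1 s2=1 s1=0 s4=1 s5=1 s3=0
t14.Δ4 clk=1 s0=0 s7=0 s2=1 s1=1 s4=1 s5=1 s3=0
t14.Δ5 clk=1 s0=0 s7=1 s2=1 s1=1 s4=1 s5=1 s3=0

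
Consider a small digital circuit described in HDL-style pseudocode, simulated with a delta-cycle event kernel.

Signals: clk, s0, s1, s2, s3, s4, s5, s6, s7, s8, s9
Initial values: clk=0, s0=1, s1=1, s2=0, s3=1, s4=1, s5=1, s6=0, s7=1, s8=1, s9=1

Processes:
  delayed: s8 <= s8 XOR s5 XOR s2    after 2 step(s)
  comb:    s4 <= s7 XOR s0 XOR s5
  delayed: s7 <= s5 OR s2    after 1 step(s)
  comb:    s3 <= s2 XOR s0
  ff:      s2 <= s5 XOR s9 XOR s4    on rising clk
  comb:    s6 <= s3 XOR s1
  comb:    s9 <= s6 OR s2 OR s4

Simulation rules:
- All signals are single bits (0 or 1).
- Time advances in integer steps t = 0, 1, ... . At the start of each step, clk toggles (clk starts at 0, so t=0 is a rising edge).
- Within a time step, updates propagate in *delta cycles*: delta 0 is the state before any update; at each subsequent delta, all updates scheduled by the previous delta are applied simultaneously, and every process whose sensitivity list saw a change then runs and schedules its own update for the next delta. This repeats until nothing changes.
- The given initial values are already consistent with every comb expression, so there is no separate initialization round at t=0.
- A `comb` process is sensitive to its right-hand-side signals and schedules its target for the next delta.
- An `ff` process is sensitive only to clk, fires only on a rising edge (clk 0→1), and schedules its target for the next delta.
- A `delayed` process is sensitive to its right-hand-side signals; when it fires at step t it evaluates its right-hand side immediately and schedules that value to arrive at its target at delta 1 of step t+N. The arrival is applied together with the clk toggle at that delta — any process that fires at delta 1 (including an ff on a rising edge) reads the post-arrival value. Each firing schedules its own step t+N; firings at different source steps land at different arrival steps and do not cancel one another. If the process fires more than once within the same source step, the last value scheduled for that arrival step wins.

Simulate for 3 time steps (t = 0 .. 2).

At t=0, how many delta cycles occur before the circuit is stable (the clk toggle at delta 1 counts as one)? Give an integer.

t=0 Δ0: s6=0 s9=1 s0=1 s2=0 s3=1 s7=1 clk=0 s4=1 s1=1 s5=1 s8=1
  Δ1: clk:0→1
  Δ2: s2:0→1
  Δ3: s3:1→0
  Δ4: s6:0→1
  (4Δ to stable)
t=1 Δ0: s6=1 s9=1 s0=1 s2=1 s3=0 s7=1 clk=1 s4=1 s1=1 s5=1 s8=1
  Δ1: clk:1→0
  (1Δ to stable)
t=2 Δ0: s6=1 s9=1 s0=1 s2=1 s3=0 s7=1 clk=0 s4=1 s1=1 s5=1 s8=1
  Δ1: clk:0→1
  (1Δ to stable)

4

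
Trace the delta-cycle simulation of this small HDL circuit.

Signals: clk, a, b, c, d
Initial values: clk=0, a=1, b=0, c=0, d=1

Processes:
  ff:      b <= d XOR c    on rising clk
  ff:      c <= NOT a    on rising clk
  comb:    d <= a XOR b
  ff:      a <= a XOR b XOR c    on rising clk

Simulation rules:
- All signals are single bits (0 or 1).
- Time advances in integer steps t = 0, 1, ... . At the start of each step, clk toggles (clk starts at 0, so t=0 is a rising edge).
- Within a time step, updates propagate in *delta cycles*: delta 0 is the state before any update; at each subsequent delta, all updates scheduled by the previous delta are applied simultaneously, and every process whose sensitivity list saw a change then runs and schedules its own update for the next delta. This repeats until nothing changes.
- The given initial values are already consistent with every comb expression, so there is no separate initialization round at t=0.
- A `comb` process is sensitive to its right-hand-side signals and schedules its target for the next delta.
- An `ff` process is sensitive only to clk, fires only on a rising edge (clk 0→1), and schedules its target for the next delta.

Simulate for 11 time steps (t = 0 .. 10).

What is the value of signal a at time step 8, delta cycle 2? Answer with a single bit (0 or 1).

t0.Δ0 clk=0 a=1 c=0 d=1 b=0
t0.Δ1 clk=1 a=1 c=0 d=1 b=0
t0.Δ2 clk=1 a=1 c=0 d=1 b=1
t0.Δ3 clk=1 a=1 c=0 d=0 b=1
t1.Δ0 clk=1 a=1 c=0 d=0 b=1
t1.Δ1 clk=0 a=1 c=0 d=0 b=1
t2.Δ0 clk=0 a=1 c=0 d=0 b=1
t2.Δ1 clk=1 a=1 c=0 d=0 b=1
t2.Δ2 clk=1 a=0 c=0 d=0 b=0
t3.Δ0 clk=1 a=0 c=0 d=0 b=0
t3.Δ1 clk=0 a=0 c=0 d=0 b=0
t4.Δ0 clk=0 a=0 c=0 d=0 b=0
t4.Δ1 clk=1 a=0 c=0 d=0 b=0
t4.Δ2 clk=1 a=0 c=1 d=0 b=0
t5.Δ0 clk=1 a=0 c=1 d=0 b=0
t5.Δ1 clk=0 a=0 c=1 d=0 b=0
t6.Δ0 clk=0 a=0 c=1 d=0 b=0
t6.Δ1 clk=1 a=0 c=1 d=0 b=0
t6.Δ2 clk=1 a=1 c=1 d=0 b=1
t7.Δ0 clk=1 a=1 c=1 d=0 b=1
t7.Δ1 clk=0 a=1 c=1 d=0 b=1
t8.Δ0 clk=0 a=1 c=1 d=0 b=1
t8.Δ1 clk=1 a=1 c=1 d=0 b=1
t8.Δ2 clk=1 a=1 c=0 d=0 b=1
t9.Δ0 clk=1 a=1 c=0 d=0 b=1
t9.Δ1 clk=0 a=1 c=0 d=0 b=1
t10.Δ0 clk=0 a=1 c=0 d=0 b=1
t10.Δ1 clk=1 a=1 c=0 d=0 b=1
t10.Δ2 clk=1 a=0 c=0 d=0 b=0

1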